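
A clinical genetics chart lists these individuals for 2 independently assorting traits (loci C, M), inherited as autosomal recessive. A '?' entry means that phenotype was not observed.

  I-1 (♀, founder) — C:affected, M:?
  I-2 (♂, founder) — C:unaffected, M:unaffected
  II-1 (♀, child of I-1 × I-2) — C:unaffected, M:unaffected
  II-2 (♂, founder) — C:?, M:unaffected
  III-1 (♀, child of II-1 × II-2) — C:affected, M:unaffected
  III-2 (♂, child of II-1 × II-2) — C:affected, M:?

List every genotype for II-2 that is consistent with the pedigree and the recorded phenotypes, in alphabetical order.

II-2 ∈ {Cc MM, Cc Mm, cc MM, cc Mm}

C/I-1 aff ·: cc
C/I-2 un ·: CC|Cc
C/II-1 un I-1×I-2: Cc
C/II-2 ? ·: Cc|cc
C/III-1 aff II-1×II-2: cc
C/III-2 aff II-1×II-2: cc
⇒ C over [I-1,I-2,II-1,II-2,III-1,III-2]: 4 consistent
M/I-1 ? ·: MM|Mm|mm
M/I-2 un ·: MM|Mm
M/II-1 un I-1×I-2: MM|Mm
M/II-2 un ·: MM|Mm
M/III-1 un II-1×II-2: MM|Mm
M/III-2 ? II-1×II-2: MM|Mm|mm
⇒ M over [I-1,I-2,II-1,II-2,III-1,III-2]: 70 consistent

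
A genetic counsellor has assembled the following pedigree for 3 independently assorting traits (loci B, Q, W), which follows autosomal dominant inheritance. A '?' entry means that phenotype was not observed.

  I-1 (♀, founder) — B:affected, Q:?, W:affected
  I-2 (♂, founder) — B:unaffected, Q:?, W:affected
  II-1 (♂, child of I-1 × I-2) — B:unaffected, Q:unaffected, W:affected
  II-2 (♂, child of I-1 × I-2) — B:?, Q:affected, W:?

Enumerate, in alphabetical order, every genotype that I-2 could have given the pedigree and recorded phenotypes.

I-2 ∈ {bb Qq WW, bb Qq Ww, bb qq WW, bb qq Ww}

B/I-1 aff ·: Bb
B/I-2 un ·: bb
B/II-1 un I-1×I-2: bb
B/II-2 ? I-1×I-2: bb|Bb
⇒ B over [I-1,I-2,II-1,II-2]: 2 consistent
Q/I-1 ? ·: qq|Qq
Q/I-2 ? ·: qq|Qq
Q/II-1 un I-1×I-2: qq
Q/II-2 aff I-1×I-2: Qq|QQ
⇒ Q over [I-1,I-2,II-1,II-2]: 4 consistent
W/I-1 aff ·: Ww|WW
W/I-2 aff ·: Ww|WW
W/II-1 aff I-1×I-2: Ww|WW
W/II-2 ? I-1×I-2: ww|Ww|WW
⇒ W over [I-1,I-2,II-1,II-2]: 15 consistent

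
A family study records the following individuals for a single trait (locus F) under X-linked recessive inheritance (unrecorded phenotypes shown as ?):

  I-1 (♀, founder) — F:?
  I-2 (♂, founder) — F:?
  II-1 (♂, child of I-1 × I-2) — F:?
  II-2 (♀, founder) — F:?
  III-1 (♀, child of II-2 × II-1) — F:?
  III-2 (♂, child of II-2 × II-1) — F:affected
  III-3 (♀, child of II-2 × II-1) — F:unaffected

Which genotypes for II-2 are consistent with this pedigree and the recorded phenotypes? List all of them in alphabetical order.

F/I-1 ? ·: X^FX^F|X^FX^f|X^fX^f
F/I-2 ? ·: X^FY|X^fY
F/II-1 ? I-1×I-2: X^FY|X^fY
F/II-2 ? ·: X^FX^f|X^fX^f
F/III-1 ? II-2×II-1: X^FX^F|X^FX^f|X^fX^f
F/III-2 aff II-2×II-1: X^fY
F/III-3 un II-2×II-1: X^FX^F|X^FX^f
⇒ F over [I-1,I-2,II-1,II-2,III-1,III-2,III-3]: 28 consistent

II-2 ∈ {X^FX^f, X^fX^f}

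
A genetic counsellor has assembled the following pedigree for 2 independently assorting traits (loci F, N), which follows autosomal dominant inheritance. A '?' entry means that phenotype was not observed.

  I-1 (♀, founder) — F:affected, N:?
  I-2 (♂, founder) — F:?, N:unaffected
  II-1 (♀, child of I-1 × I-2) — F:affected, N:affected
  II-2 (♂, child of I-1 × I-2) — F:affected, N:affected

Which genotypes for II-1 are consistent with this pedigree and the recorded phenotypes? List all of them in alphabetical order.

II-1 ∈ {FF Nn, Ff Nn}

F/I-1 aff ·: Ff|FF
F/I-2 ? ·: ff|Ff|FF
F/II-1 aff I-1×I-2: Ff|FF
F/II-2 aff I-1×I-2: Ff|FF
⇒ F over [I-1,I-2,II-1,II-2]: 15 consistent
N/I-1 ? ·: Nn|NN
N/I-2 un ·: nn
N/II-1 aff I-1×I-2: Nn
N/II-2 aff I-1×I-2: Nn
⇒ N over [I-1,I-2,II-1,II-2]: 2 consistent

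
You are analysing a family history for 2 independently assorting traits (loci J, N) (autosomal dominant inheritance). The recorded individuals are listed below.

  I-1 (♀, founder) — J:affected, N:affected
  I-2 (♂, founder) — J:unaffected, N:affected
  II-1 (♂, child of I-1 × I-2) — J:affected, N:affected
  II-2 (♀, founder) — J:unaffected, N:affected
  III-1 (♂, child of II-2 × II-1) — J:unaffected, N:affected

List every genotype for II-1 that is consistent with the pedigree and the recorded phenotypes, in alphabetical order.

J/I-1 aff ·: Jj|JJ
J/I-2 un ·: jj
J/II-1 aff I-1×I-2: Jj
J/II-2 un ·: jj
J/III-1 un II-2×II-1: jj
⇒ J over [I-1,I-2,II-1,II-2,III-1]: 2 consistent
N/I-1 aff ·: Nn|NN
N/I-2 aff ·: Nn|NN
N/II-1 aff I-1×I-2: Nn|NN
N/II-2 aff ·: Nn|NN
N/III-1 aff II-2×II-1: Nn|NN
⇒ N over [I-1,I-2,II-1,II-2,III-1]: 24 consistent

II-1 ∈ {Jj NN, Jj Nn}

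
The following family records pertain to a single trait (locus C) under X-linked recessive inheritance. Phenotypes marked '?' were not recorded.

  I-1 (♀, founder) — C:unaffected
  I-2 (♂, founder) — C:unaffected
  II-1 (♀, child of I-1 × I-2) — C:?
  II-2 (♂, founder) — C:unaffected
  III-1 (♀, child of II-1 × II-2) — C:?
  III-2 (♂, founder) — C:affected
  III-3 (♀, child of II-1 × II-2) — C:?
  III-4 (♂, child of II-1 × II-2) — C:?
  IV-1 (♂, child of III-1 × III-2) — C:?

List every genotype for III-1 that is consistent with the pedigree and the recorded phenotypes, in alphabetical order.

III-1 ∈ {X^CX^C, X^CX^c}

C/I-1 un ·: X^CX^C|X^CX^c
C/I-2 un ·: X^CY
C/II-1 ? I-1×I-2: X^CX^C|X^CX^c
C/II-2 un ·: X^CY
C/III-1 ? II-1×II-2: X^CX^C|X^CX^c
C/III-2 aff ·: X^cY
C/III-3 ? II-1×II-2: X^CX^C|X^CX^c
C/III-4 ? II-1×II-2: X^CY|X^cY
C/IV-1 ? III-1×III-2: X^CY|X^cY
⇒ C over [I-1,I-2,II-1,II-2,III-1,III-2,III-3,III-4,IV-1]: 14 consistent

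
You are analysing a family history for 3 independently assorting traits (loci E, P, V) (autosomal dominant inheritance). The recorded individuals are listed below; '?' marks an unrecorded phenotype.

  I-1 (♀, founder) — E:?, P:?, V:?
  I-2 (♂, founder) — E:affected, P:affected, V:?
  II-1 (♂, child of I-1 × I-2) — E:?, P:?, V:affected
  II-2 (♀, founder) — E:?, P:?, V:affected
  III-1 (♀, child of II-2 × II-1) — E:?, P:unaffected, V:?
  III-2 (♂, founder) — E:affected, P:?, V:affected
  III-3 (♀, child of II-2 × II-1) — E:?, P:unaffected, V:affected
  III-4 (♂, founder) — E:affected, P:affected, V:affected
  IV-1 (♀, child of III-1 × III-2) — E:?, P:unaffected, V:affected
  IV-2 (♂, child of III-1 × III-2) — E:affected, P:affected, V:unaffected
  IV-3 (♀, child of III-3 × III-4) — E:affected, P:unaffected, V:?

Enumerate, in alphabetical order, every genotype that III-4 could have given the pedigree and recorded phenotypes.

E/I-1 ? ·: ee|Ee|EE
E/I-2 aff ·: Ee|EE
E/II-1 ? I-1×I-2: ee|Ee|EE
E/II-2 ? ·: ee|Ee|EE
E/III-1 ? II-2×II-1: ee|Ee|EE
E/III-2 aff ·: Ee|EE
E/III-3 ? II-2×II-1: ee|Ee|EE
E/III-4 aff ·: Ee|EE
E/IV-1 ? III-1×III-2: ee|Ee|EE
E/IV-2 aff III-1×III-2: Ee|EE
E/IV-3 aff III-3×III-4: Ee|EE
⇒ E over [I-1,I-2,II-1,II-2,III-1,III-2,III-3,III-4,IV-1,IV-2,IV-3]: 2613 consistent
P/I-1 ? ·: pp|Pp|PP
P/I-2 aff ·: Pp|PP
P/II-1 ? I-1×I-2: pp|Pp
P/II-2 ? ·: pp|Pp
P/III-1 un II-2×II-1: pp
P/III-2 ? ·: Pp
P/III-3 un II-2×II-1: pp
P/III-4 aff ·: Pp
P/IV-1 un III-1×III-2: pp
P/IV-2 aff III-1×III-2: Pp
P/IV-3 un III-3×III-4: pp
⇒ P over [I-1,I-2,II-1,II-2,III-1,III-2,III-3,III-4,IV-1,IV-2,IV-3]: 14 consistent
V/I-1 ? ·: vv|Vv|VV
V/I-2 ? ·: vv|Vv|VV
V/II-1 aff I-1×I-2: Vv|VV
V/II-2 aff ·: Vv|VV
V/III-1 ? II-2×II-1: vv|Vv
V/III-2 aff ·: Vv
V/III-3 aff II-2×II-1: Vv|VV
V/III-4 aff ·: Vv|VV
V/IV-1 aff III-1×III-2: Vv|VV
V/IV-2 un III-1×III-2: vv
V/IV-3 ? III-3×III-4: vv|Vv|VV
⇒ V over [I-1,I-2,II-1,II-2,III-1,III-2,III-3,III-4,IV-1,IV-2,IV-3]: 344 consistent

III-4 ∈ {EE Pp VV, EE Pp Vv, Ee Pp VV, Ee Pp Vv}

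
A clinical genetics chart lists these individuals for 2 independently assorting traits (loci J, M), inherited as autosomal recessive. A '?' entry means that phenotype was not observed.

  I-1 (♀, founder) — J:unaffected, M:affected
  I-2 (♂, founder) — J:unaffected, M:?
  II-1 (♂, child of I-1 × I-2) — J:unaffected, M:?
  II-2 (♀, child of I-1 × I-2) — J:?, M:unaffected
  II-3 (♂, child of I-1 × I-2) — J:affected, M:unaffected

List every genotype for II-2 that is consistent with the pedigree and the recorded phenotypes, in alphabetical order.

J/I-1 un ·: Jj
J/I-2 un ·: Jj
J/II-1 un I-1×I-2: JJ|Jj
J/II-2 ? I-1×I-2: JJ|Jj|jj
J/II-3 aff I-1×I-2: jj
⇒ J over [I-1,I-2,II-1,II-2,II-3]: 6 consistent
M/I-1 aff ·: mm
M/I-2 ? ·: MM|Mm
M/II-1 ? I-1×I-2: Mm|mm
M/II-2 un I-1×I-2: Mm
M/II-3 un I-1×I-2: Mm
⇒ M over [I-1,I-2,II-1,II-2,II-3]: 3 consistent

II-2 ∈ {JJ Mm, Jj Mm, jj Mm}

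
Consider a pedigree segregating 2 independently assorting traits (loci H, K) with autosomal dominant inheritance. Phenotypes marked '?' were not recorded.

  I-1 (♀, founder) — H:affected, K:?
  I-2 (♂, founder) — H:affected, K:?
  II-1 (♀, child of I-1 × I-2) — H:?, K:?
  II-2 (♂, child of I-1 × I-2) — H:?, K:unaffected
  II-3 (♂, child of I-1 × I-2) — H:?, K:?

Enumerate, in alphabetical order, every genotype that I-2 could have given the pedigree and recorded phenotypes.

I-2 ∈ {HH Kk, HH kk, Hh Kk, Hh kk}

H/I-1 aff ·: Hh|HH
H/I-2 aff ·: Hh|HH
H/II-1 ? I-1×I-2: hh|Hh|HH
H/II-2 ? I-1×I-2: hh|Hh|HH
H/II-3 ? I-1×I-2: hh|Hh|HH
⇒ H over [I-1,I-2,II-1,II-2,II-3]: 44 consistent
K/I-1 ? ·: kk|Kk
K/I-2 ? ·: kk|Kk
K/II-1 ? I-1×I-2: kk|Kk|KK
K/II-2 un I-1×I-2: kk
K/II-3 ? I-1×I-2: kk|Kk|KK
⇒ K over [I-1,I-2,II-1,II-2,II-3]: 18 consistent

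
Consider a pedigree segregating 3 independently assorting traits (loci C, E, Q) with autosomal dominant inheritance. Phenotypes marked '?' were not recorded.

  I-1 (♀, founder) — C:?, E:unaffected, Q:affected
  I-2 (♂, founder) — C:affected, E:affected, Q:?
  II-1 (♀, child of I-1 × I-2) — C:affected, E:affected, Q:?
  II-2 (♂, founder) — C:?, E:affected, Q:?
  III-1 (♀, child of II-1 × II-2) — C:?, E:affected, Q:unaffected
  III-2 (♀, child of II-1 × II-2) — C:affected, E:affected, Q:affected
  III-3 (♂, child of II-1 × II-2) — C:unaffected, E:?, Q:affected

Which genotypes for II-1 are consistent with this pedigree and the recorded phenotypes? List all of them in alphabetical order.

C/I-1 ? ·: cc|Cc|CC
C/I-2 aff ·: Cc|CC
C/II-1 aff I-1×I-2: Cc
C/II-2 ? ·: cc|Cc
C/III-1 ? II-1×II-2: cc|Cc|CC
C/III-2 aff II-1×II-2: Cc|CC
C/III-3 un II-1×II-2: cc
⇒ C over [I-1,I-2,II-1,II-2,III-1,III-2,III-3]: 40 consistent
E/I-1 un ·: ee
E/I-2 aff ·: Ee|EE
E/II-1 aff I-1×I-2: Ee
E/II-2 aff ·: Ee|EE
E/III-1 aff II-1×II-2: Ee|EE
E/III-2 aff II-1×II-2: Ee|EE
E/III-3 ? II-1×II-2: ee|Ee|EE
⇒ E over [I-1,I-2,II-1,II-2,III-1,III-2,III-3]: 40 consistent
Q/I-1 aff ·: Qq|QQ
Q/I-2 ? ·: qq|Qq|QQ
Q/II-1 ? I-1×I-2: qq|Qq
Q/II-2 ? ·: qq|Qq
Q/III-1 un II-1×II-2: qq
Q/III-2 aff II-1×II-2: Qq|QQ
Q/III-3 aff II-1×II-2: Qq|QQ
⇒ Q over [I-1,I-2,II-1,II-2,III-1,III-2,III-3]: 27 consistent

II-1 ∈ {Cc Ee Qq, Cc Ee qq}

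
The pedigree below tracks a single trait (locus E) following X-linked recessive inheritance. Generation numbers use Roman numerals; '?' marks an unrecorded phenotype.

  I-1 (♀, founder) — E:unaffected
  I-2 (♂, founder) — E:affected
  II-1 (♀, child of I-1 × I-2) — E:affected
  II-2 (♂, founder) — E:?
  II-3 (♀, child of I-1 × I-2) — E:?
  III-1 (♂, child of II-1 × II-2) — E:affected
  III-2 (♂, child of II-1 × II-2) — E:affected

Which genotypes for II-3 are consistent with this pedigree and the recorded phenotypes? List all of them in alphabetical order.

E/I-1 un ·: X^EX^e
E/I-2 aff ·: X^eY
E/II-1 aff I-1×I-2: X^eX^e
E/II-2 ? ·: X^EY|X^eY
E/II-3 ? I-1×I-2: X^EX^e|X^eX^e
E/III-1 aff II-1×II-2: X^eY
E/III-2 aff II-1×II-2: X^eY
⇒ E over [I-1,I-2,II-1,II-2,II-3,III-1,III-2]: 4 consistent

II-3 ∈ {X^EX^e, X^eX^e}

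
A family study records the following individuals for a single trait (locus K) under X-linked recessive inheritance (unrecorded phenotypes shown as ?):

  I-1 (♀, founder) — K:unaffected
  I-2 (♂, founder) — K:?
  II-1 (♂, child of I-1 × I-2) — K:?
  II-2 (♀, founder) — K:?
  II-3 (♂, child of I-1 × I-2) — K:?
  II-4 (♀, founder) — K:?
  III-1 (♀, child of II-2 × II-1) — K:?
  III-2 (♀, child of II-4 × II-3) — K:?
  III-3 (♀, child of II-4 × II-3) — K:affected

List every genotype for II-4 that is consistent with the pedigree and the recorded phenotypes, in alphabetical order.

K/I-1 un ·: X^KX^k
K/I-2 ? ·: X^KY|X^kY
K/II-1 ? I-1×I-2: X^KY|X^kY
K/II-2 ? ·: X^KX^K|X^KX^k|X^kX^k
K/II-3 ? I-1×I-2: X^kY
K/II-4 ? ·: X^KX^k|X^kX^k
K/III-1 ? II-2×II-1: X^KX^K|X^KX^k|X^kX^k
K/III-2 ? II-4×II-3: X^KX^k|X^kX^k
K/III-3 aff II-4×II-3: X^kX^k
⇒ K over [I-1,I-2,II-1,II-2,II-3,II-4,III-1,III-2,III-3]: 48 consistent

II-4 ∈ {X^KX^k, X^kX^k}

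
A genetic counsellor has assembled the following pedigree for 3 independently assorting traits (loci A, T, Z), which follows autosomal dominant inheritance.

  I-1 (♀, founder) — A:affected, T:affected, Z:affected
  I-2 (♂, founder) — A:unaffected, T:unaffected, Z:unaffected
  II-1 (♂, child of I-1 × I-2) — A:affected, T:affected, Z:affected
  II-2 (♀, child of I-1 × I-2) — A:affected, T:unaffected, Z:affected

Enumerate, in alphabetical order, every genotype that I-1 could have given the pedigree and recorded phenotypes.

A/I-1 aff ·: Aa|AA
A/I-2 un ·: aa
A/II-1 aff I-1×I-2: Aa
A/II-2 aff I-1×I-2: Aa
⇒ A over [I-1,I-2,II-1,II-2]: 2 consistent
T/I-1 aff ·: Tt
T/I-2 un ·: tt
T/II-1 aff I-1×I-2: Tt
T/II-2 un I-1×I-2: tt
⇒ T over [I-1,I-2,II-1,II-2]: 1 consistent
Z/I-1 aff ·: Zz|ZZ
Z/I-2 un ·: zz
Z/II-1 aff I-1×I-2: Zz
Z/II-2 aff I-1×I-2: Zz
⇒ Z over [I-1,I-2,II-1,II-2]: 2 consistent

I-1 ∈ {AA Tt ZZ, AA Tt Zz, Aa Tt ZZ, Aa Tt Zz}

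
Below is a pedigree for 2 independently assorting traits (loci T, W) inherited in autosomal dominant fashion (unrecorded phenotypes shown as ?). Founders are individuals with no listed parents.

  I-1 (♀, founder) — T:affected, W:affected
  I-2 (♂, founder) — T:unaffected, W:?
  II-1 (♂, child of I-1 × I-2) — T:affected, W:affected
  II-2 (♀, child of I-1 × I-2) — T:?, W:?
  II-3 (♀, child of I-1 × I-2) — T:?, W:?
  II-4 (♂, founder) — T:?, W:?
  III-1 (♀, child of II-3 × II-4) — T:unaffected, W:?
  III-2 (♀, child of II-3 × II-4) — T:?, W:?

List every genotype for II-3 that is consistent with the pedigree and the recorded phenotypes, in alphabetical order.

II-3 ∈ {Tt WW, Tt Ww, Tt ww, tt WW, tt Ww, tt ww}

T/I-1 aff ·: Tt|TT
T/I-2 un ·: tt
T/II-1 aff I-1×I-2: Tt
T/II-2 ? I-1×I-2: tt|Tt
T/II-3 ? I-1×I-2: tt|Tt
T/II-4 ? ·: tt|Tt
T/III-1 un II-3×II-4: tt
T/III-2 ? II-3×II-4: tt|Tt|TT
⇒ T over [I-1,I-2,II-1,II-2,II-3,II-4,III-1,III-2]: 21 consistent
W/I-1 aff ·: Ww|WW
W/I-2 ? ·: ww|Ww|WW
W/II-1 aff I-1×I-2: Ww|WW
W/II-2 ? I-1×I-2: ww|Ww|WW
W/II-3 ? I-1×I-2: ww|Ww|WW
W/II-4 ? ·: ww|Ww|WW
W/III-1 ? II-3×II-4: ww|Ww|WW
W/III-2 ? II-3×II-4: ww|Ww|WW
⇒ W over [I-1,I-2,II-1,II-2,II-3,II-4,III-1,III-2]: 427 consistent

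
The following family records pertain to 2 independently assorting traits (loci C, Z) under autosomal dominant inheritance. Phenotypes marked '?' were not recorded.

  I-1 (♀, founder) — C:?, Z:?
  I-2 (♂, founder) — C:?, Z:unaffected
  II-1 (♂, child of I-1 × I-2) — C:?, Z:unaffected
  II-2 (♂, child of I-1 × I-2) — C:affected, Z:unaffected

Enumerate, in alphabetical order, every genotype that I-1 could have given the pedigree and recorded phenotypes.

I-1 ∈ {CC Zz, CC zz, Cc Zz, Cc zz, cc Zz, cc zz}

C/I-1 ? ·: cc|Cc|CC
C/I-2 ? ·: cc|Cc|CC
C/II-1 ? I-1×I-2: cc|Cc|CC
C/II-2 aff I-1×I-2: Cc|CC
⇒ C over [I-1,I-2,II-1,II-2]: 21 consistent
Z/I-1 ? ·: zz|Zz
Z/I-2 un ·: zz
Z/II-1 un I-1×I-2: zz
Z/II-2 un I-1×I-2: zz
⇒ Z over [I-1,I-2,II-1,II-2]: 2 consistent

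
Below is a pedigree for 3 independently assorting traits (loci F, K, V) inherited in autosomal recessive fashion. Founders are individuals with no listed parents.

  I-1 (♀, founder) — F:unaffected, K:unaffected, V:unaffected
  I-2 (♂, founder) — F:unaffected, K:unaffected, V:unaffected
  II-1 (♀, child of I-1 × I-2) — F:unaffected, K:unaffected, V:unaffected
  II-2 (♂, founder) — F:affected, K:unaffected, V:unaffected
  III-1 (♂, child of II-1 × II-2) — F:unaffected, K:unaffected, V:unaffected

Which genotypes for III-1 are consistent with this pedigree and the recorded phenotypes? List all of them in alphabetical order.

F/I-1 un ·: FF|Ff
F/I-2 un ·: FF|Ff
F/II-1 un I-1×I-2: FF|Ff
F/II-2 aff ·: ff
F/III-1 un II-1×II-2: Ff
⇒ F over [I-1,I-2,II-1,II-2,III-1]: 7 consistent
K/I-1 un ·: KK|Kk
K/I-2 un ·: KK|Kk
K/II-1 un I-1×I-2: KK|Kk
K/II-2 un ·: KK|Kk
K/III-1 un II-1×II-2: KK|Kk
⇒ K over [I-1,I-2,II-1,II-2,III-1]: 24 consistent
V/I-1 un ·: VV|Vv
V/I-2 un ·: VV|Vv
V/II-1 un I-1×I-2: VV|Vv
V/II-2 un ·: VV|Vv
V/III-1 un II-1×II-2: VV|Vv
⇒ V over [I-1,I-2,II-1,II-2,III-1]: 24 consistent

III-1 ∈ {Ff KK VV, Ff KK Vv, Ff Kk VV, Ff Kk Vv}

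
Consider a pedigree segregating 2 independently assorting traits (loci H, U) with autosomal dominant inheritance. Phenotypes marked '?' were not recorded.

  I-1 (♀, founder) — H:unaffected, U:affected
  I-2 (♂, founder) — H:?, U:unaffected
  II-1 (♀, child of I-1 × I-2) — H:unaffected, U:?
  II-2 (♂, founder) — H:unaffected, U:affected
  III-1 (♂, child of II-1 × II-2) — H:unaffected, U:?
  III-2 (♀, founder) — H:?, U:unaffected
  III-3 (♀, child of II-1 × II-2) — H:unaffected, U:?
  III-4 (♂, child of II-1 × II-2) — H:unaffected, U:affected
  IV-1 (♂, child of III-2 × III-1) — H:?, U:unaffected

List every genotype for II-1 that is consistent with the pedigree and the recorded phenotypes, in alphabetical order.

H/I-1 un ·: hh
H/I-2 ? ·: hh|Hh
H/II-1 un I-1×I-2: hh
H/II-2 un ·: hh
H/III-1 un II-1×II-2: hh
H/III-2 ? ·: hh|Hh|HH
H/III-3 un II-1×II-2: hh
H/III-4 un II-1×II-2: hh
H/IV-1 ? III-2×III-1: hh|Hh
⇒ H over [I-1,I-2,II-1,II-2,III-1,III-2,III-3,III-4,IV-1]: 8 consistent
U/I-1 aff ·: Uu|UU
U/I-2 un ·: uu
U/II-1 ? I-1×I-2: uu|Uu
U/II-2 aff ·: Uu|UU
U/III-1 ? II-1×II-2: uu|Uu
U/III-2 un ·: uu
U/III-3 ? II-1×II-2: uu|Uu|UU
U/III-4 aff II-1×II-2: Uu|UU
U/IV-1 un III-2×III-1: uu
⇒ U over [I-1,I-2,II-1,II-2,III-1,III-2,III-3,III-4,IV-1]: 37 consistent

II-1 ∈ {hh Uu, hh uu}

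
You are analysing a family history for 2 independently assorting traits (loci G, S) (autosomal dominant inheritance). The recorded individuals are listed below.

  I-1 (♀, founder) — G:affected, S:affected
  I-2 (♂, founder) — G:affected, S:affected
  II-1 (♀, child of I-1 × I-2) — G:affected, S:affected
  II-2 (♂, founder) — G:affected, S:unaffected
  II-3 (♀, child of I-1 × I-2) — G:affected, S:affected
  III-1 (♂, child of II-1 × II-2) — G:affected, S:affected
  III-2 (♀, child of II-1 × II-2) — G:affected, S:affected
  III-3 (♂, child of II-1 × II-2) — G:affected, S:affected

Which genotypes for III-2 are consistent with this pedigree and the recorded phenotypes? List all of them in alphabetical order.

G/I-1 aff ·: Gg|GG
G/I-2 aff ·: Gg|GG
G/II-1 aff I-1×I-2: Gg|GG
G/II-2 aff ·: Gg|GG
G/II-3 aff I-1×I-2: Gg|GG
G/III-1 aff II-1×II-2: Gg|GG
G/III-2 aff II-1×II-2: Gg|GG
G/III-3 aff II-1×II-2: Gg|GG
⇒ G over [I-1,I-2,II-1,II-2,II-3,III-1,III-2,III-3]: 159 consistent
S/I-1 aff ·: Ss|SS
S/I-2 aff ·: Ss|SS
S/II-1 aff I-1×I-2: Ss|SS
S/II-2 un ·: ss
S/II-3 aff I-1×I-2: Ss|SS
S/III-1 aff II-1×II-2: Ss
S/III-2 aff II-1×II-2: Ss
S/III-3 aff II-1×II-2: Ss
⇒ S over [I-1,I-2,II-1,II-2,II-3,III-1,III-2,III-3]: 13 consistent

III-2 ∈ {GG Ss, Gg Ss}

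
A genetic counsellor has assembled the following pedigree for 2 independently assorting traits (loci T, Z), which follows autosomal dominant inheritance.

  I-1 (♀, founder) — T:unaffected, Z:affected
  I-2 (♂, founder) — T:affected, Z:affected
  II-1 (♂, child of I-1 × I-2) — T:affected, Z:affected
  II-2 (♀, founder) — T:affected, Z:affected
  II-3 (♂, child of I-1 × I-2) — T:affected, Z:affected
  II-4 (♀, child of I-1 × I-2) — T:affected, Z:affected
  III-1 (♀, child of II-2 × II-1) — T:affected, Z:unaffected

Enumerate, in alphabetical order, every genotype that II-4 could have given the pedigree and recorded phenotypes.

T/I-1 un ·: tt
T/I-2 aff ·: Tt|TT
T/II-1 aff I-1×I-2: Tt
T/II-2 aff ·: Tt|TT
T/II-3 aff I-1×I-2: Tt
T/II-4 aff I-1×I-2: Tt
T/III-1 aff II-2×II-1: Tt|TT
⇒ T over [I-1,I-2,II-1,II-2,II-3,II-4,III-1]: 8 consistent
Z/I-1 aff ·: Zz|ZZ
Z/I-2 aff ·: Zz|ZZ
Z/II-1 aff I-1×I-2: Zz
Z/II-2 aff ·: Zz
Z/II-3 aff I-1×I-2: Zz|ZZ
Z/II-4 aff I-1×I-2: Zz|ZZ
Z/III-1 un II-2×II-1: zz
⇒ Z over [I-1,I-2,II-1,II-2,II-3,II-4,III-1]: 12 consistent

II-4 ∈ {Tt ZZ, Tt Zz}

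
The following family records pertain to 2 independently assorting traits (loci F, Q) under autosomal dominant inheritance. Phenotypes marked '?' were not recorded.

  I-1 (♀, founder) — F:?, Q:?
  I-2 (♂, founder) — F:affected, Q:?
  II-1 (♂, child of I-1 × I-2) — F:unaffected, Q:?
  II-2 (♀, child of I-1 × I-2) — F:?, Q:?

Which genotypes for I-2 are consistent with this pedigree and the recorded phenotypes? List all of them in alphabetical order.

F/I-1 ? ·: ff|Ff
F/I-2 aff ·: Ff
F/II-1 un I-1×I-2: ff
F/II-2 ? I-1×I-2: ff|Ff|FF
⇒ F over [I-1,I-2,II-1,II-2]: 5 consistent
Q/I-1 ? ·: qq|Qq|QQ
Q/I-2 ? ·: qq|Qq|QQ
Q/II-1 ? I-1×I-2: qq|Qq|QQ
Q/II-2 ? I-1×I-2: qq|Qq|QQ
⇒ Q over [I-1,I-2,II-1,II-2]: 29 consistent

I-2 ∈ {Ff QQ, Ff Qq, Ff qq}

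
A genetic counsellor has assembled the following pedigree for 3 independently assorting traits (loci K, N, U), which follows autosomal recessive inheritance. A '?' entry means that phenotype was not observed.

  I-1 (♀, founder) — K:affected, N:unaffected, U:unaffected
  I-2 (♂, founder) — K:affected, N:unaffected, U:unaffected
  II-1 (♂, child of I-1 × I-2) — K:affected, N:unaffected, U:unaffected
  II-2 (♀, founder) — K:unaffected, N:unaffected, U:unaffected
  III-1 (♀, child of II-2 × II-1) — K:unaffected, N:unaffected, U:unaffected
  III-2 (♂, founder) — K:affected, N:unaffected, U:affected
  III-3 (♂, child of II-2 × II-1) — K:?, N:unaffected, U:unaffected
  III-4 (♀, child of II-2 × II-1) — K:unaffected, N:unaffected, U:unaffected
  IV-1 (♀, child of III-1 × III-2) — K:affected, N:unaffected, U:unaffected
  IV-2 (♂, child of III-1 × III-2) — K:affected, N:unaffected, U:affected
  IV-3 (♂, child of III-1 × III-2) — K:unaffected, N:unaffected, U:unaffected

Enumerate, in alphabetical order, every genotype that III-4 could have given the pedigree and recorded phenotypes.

K/I-1 aff ·: kk
K/I-2 aff ·: kk
K/II-1 aff I-1×I-2: kk
K/II-2 un ·: KK|Kk
K/III-1 un II-2×II-1: Kk
K/III-2 aff ·: kk
K/III-3 ? II-2×II-1: Kk|kk
K/III-4 un II-2×II-1: Kk
K/IV-1 aff III-1×III-2: kk
K/IV-2 aff III-1×III-2: kk
K/IV-3 un III-1×III-2: Kk
⇒ K over [I-1,I-2,II-1,II-2,III-1,III-2,III-3,III-4,IV-1,IV-2,IV-3]: 3 consistent
N/I-1 un ·: NN|Nn
N/I-2 un ·: NN|Nn
N/II-1 un I-1×I-2: NN|Nn
N/II-2 un ·: NN|Nn
N/III-1 un II-2×II-1: NN|Nn
N/III-2 un ·: NN|Nn
N/III-3 un II-2×II-1: NN|Nn
N/III-4 un II-2×II-1: NN|Nn
N/IV-1 un III-1×III-2: NN|Nn
N/IV-2 un III-1×III-2: NN|Nn
N/IV-3 un III-1×III-2: NN|Nn
⇒ N over [I-1,I-2,II-1,II-2,III-1,III-2,III-3,III-4,IV-1,IV-2,IV-3]: 1036 consistent
U/I-1 un ·: UU|Uu
U/I-2 un ·: UU|Uu
U/II-1 un I-1×I-2: UU|Uu
U/II-2 un ·: UU|Uu
U/III-1 un II-2×II-1: Uu
U/III-2 aff ·: uu
U/III-3 un II-2×II-1: UU|Uu
U/III-4 un II-2×II-1: UU|Uu
U/IV-1 un III-1×III-2: Uu
U/IV-2 aff III-1×III-2: uu
U/IV-3 un III-1×III-2: Uu
⇒ U over [I-1,I-2,II-1,II-2,III-1,III-2,III-3,III-4,IV-1,IV-2,IV-3]: 40 consistent

III-4 ∈ {Kk NN UU, Kk NN Uu, Kk Nn UU, Kk Nn Uu}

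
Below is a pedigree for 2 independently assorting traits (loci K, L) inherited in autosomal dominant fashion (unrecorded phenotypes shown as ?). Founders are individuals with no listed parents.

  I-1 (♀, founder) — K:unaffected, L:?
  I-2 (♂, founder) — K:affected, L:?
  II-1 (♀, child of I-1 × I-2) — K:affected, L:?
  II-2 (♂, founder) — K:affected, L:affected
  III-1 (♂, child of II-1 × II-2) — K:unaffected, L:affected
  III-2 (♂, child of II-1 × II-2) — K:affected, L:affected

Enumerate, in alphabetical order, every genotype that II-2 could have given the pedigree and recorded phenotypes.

II-2 ∈ {Kk LL, Kk Ll}

K/I-1 un ·: kk
K/I-2 aff ·: Kk|KK
K/II-1 aff I-1×I-2: Kk
K/II-2 aff ·: Kk
K/III-1 un II-1×II-2: kk
K/III-2 aff II-1×II-2: Kk|KK
⇒ K over [I-1,I-2,II-1,II-2,III-1,III-2]: 4 consistent
L/I-1 ? ·: ll|Ll|LL
L/I-2 ? ·: ll|Ll|LL
L/II-1 ? I-1×I-2: ll|Ll|LL
L/II-2 aff ·: Ll|LL
L/III-1 aff II-1×II-2: Ll|LL
L/III-2 aff II-1×II-2: Ll|LL
⇒ L over [I-1,I-2,II-1,II-2,III-1,III-2]: 84 consistent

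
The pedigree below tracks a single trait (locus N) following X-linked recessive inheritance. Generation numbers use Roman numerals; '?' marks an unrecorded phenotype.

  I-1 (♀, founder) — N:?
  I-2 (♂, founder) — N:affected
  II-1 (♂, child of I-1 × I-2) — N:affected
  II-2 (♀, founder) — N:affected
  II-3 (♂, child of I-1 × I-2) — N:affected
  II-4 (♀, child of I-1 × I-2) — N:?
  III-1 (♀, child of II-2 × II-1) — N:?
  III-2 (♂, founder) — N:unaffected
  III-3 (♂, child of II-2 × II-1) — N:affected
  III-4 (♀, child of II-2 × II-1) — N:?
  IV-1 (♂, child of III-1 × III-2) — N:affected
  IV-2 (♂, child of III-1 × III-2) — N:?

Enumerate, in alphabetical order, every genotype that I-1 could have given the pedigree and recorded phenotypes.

I-1 ∈ {X^NX^n, X^nX^n}

N/I-1 ? ·: X^NX^n|X^nX^n
N/I-2 aff ·: X^nY
N/II-1 aff I-1×I-2: X^nY
N/II-2 aff ·: X^nX^n
N/II-3 aff I-1×I-2: X^nY
N/II-4 ? I-1×I-2: X^NX^n|X^nX^n
N/III-1 ? II-2×II-1: X^nX^n
N/III-2 un ·: X^NY
N/III-3 aff II-2×II-1: X^nY
N/III-4 ? II-2×II-1: X^nX^n
N/IV-1 aff III-1×III-2: X^nY
N/IV-2 ? III-1×III-2: X^nY
⇒ N over [I-1,I-2,II-1,II-2,II-3,II-4,III-1,III-2,III-3,III-4,IV-1,IV-2]: 3 consistent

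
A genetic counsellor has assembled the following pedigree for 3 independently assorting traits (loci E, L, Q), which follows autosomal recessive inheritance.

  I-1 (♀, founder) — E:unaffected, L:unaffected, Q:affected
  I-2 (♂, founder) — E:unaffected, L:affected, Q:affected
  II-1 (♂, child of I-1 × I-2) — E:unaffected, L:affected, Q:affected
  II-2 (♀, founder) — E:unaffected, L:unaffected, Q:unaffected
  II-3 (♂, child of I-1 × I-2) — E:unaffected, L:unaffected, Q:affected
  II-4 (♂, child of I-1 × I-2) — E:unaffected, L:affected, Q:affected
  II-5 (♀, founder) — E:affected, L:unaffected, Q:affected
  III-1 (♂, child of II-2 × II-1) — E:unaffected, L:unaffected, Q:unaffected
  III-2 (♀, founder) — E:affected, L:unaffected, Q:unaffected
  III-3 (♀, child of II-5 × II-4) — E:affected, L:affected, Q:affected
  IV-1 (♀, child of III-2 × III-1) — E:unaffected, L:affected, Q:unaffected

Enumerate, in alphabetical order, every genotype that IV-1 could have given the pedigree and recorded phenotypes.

IV-1 ∈ {Ee ll QQ, Ee ll Qq}

E/I-1 un ·: EE|Ee
E/I-2 un ·: EE|Ee
E/II-1 un I-1×I-2: EE|Ee
E/II-2 un ·: EE|Ee
E/II-3 un I-1×I-2: EE|Ee
E/II-4 un I-1×I-2: Ee
E/II-5 aff ·: ee
E/III-1 un II-2×II-1: EE|Ee
E/III-2 aff ·: ee
E/III-3 aff II-5×II-4: ee
E/IV-1 un III-2×III-1: Ee
⇒ E over [I-1,I-2,II-1,II-2,II-3,II-4,II-5,III-1,III-2,III-3,IV-1]: 42 consistent
L/I-1 un ·: Ll
L/I-2 aff ·: ll
L/II-1 aff I-1×I-2: ll
L/II-2 un ·: LL|Ll
L/II-3 un I-1×I-2: Ll
L/II-4 aff I-1×I-2: ll
L/II-5 un ·: Ll
L/III-1 un II-2×II-1: Ll
L/III-2 un ·: Ll
L/III-3 aff II-5×II-4: ll
L/IV-1 aff III-2×III-1: ll
⇒ L over [I-1,I-2,II-1,II-2,II-3,II-4,II-5,III-1,III-2,III-3,IV-1]: 2 consistent
Q/I-1 aff ·: qq
Q/I-2 aff ·: qq
Q/II-1 aff I-1×I-2: qq
Q/II-2 un ·: QQ|Qq
Q/II-3 aff I-1×I-2: qq
Q/II-4 aff I-1×I-2: qq
Q/II-5 aff ·: qq
Q/III-1 un II-2×II-1: Qq
Q/III-2 un ·: QQ|Qq
Q/III-3 aff II-5×II-4: qq
Q/IV-1 un III-2×III-1: QQ|Qq
⇒ Q over [I-1,I-2,II-1,II-2,II-3,II-4,II-5,III-1,III-2,III-3,IV-1]: 8 consistent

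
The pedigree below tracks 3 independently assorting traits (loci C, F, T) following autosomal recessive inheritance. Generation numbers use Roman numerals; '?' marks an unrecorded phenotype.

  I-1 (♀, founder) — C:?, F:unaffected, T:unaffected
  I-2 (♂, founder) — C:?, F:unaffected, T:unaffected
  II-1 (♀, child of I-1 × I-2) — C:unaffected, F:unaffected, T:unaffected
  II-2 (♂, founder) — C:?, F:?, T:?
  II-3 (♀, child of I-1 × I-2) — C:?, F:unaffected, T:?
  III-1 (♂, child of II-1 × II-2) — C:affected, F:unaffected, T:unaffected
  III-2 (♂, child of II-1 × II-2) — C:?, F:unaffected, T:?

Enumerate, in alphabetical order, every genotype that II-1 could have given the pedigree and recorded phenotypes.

II-1 ∈ {Cc FF TT, Cc FF Tt, Cc Ff TT, Cc Ff Tt}

C/I-1 ? ·: CC|Cc|cc
C/I-2 ? ·: CC|Cc|cc
C/II-1 un I-1×I-2: Cc
C/II-2 ? ·: Cc|cc
C/II-3 ? I-1×I-2: CC|Cc|cc
C/III-1 aff II-1×II-2: cc
C/III-2 ? II-1×II-2: CC|Cc|cc
⇒ C over [I-1,I-2,II-1,II-2,II-3,III-1,III-2]: 65 consistent
F/I-1 un ·: FF|Ff
F/I-2 un ·: FF|Ff
F/II-1 un I-1×I-2: FF|Ff
F/II-2 ? ·: FF|Ff|ff
F/II-3 un I-1×I-2: FF|Ff
F/III-1 un II-1×II-2: FF|Ff
F/III-2 un II-1×II-2: FF|Ff
⇒ F over [I-1,I-2,II-1,II-2,II-3,III-1,III-2]: 96 consistent
T/I-1 un ·: TT|Tt
T/I-2 un ·: TT|Tt
T/II-1 un I-1×I-2: TT|Tt
T/II-2 ? ·: TT|Tt|tt
T/II-3 ? I-1×I-2: TT|Tt|tt
T/III-1 un II-1×II-2: TT|Tt
T/III-2 ? II-1×II-2: TT|Tt|tt
⇒ T over [I-1,I-2,II-1,II-2,II-3,III-1,III-2]: 132 consistent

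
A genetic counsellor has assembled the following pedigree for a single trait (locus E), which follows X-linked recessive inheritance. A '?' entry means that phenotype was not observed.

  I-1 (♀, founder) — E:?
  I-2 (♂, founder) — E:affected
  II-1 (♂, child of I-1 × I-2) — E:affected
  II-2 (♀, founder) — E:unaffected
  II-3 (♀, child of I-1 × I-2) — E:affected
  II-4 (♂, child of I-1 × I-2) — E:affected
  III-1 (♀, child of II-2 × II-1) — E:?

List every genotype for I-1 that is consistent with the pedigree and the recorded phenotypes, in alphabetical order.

I-1 ∈ {X^EX^e, X^eX^e}

E/I-1 ? ·: X^EX^e|X^eX^e
E/I-2 aff ·: X^eY
E/II-1 aff I-1×I-2: X^eY
E/II-2 un ·: X^EX^E|X^EX^e
E/II-3 aff I-1×I-2: X^eX^e
E/II-4 aff I-1×I-2: X^eY
E/III-1 ? II-2×II-1: X^EX^e|X^eX^e
⇒ E over [I-1,I-2,II-1,II-2,II-3,II-4,III-1]: 6 consistent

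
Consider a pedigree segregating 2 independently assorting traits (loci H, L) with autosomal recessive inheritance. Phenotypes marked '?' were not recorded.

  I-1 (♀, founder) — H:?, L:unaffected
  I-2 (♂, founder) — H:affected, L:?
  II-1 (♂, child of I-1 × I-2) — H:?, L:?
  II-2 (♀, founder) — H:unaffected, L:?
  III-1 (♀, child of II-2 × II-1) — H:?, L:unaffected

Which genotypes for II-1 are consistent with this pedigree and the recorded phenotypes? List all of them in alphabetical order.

H/I-1 ? ·: HH|Hh|hh
H/I-2 aff ·: hh
H/II-1 ? I-1×I-2: Hh|hh
H/II-2 un ·: HH|Hh
H/III-1 ? II-2×II-1: HH|Hh|hh
⇒ H over [I-1,I-2,II-1,II-2,III-1]: 16 consistent
L/I-1 un ·: LL|Ll
L/I-2 ? ·: LL|Ll|ll
L/II-1 ? I-1×I-2: LL|Ll|ll
L/II-2 ? ·: LL|Ll|ll
L/III-1 un II-2×II-1: LL|Ll
⇒ L over [I-1,I-2,II-1,II-2,III-1]: 45 consistent

II-1 ∈ {Hh LL, Hh Ll, Hh ll, hh LL, hh Ll, hh ll}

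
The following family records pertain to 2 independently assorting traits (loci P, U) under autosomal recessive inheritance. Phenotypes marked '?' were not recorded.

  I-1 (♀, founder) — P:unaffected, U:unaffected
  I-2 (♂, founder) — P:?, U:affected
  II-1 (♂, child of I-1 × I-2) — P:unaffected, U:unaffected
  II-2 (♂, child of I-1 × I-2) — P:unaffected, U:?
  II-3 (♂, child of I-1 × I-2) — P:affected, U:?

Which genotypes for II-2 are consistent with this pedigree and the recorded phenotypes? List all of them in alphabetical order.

P/I-1 un ·: Pp
P/I-2 ? ·: Pp|pp
P/II-1 un I-1×I-2: PP|Pp
P/II-2 un I-1×I-2: PP|Pp
P/II-3 aff I-1×I-2: pp
⇒ P over [I-1,I-2,II-1,II-2,II-3]: 5 consistent
U/I-1 un ·: UU|Uu
U/I-2 aff ·: uu
U/II-1 un I-1×I-2: Uu
U/II-2 ? I-1×I-2: Uu|uu
U/II-3 ? I-1×I-2: Uu|uu
⇒ U over [I-1,I-2,II-1,II-2,II-3]: 5 consistent

II-2 ∈ {PP Uu, PP uu, Pp Uu, Pp uu}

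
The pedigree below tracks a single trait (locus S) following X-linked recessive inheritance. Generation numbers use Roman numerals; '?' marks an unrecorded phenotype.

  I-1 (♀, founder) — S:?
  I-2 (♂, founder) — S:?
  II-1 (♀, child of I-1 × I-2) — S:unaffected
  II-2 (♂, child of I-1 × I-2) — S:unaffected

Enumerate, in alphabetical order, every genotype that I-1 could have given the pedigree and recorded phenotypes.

I-1 ∈ {X^SX^S, X^SX^s}

S/I-1 ? ·: X^SX^S|X^SX^s
S/I-2 ? ·: X^SY|X^sY
S/II-1 un I-1×I-2: X^SX^S|X^SX^s
S/II-2 un I-1×I-2: X^SY
⇒ S over [I-1,I-2,II-1,II-2]: 5 consistent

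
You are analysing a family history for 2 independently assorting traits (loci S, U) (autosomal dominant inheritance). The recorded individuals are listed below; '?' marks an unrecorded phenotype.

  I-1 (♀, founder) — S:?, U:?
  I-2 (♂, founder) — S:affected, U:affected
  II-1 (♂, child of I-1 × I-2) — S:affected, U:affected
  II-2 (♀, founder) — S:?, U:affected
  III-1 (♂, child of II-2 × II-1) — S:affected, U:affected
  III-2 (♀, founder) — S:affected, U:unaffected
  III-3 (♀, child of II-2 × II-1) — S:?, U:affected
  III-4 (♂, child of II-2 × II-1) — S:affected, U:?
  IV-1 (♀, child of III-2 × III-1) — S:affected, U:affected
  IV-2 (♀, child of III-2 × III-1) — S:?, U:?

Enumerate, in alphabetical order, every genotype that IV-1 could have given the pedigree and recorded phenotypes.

S/I-1 ? ·: ss|Ss|SS
S/I-2 aff ·: Ss|SS
S/II-1 aff I-1×I-2: Ss|SS
S/II-2 ? ·: ss|Ss|SS
S/III-1 aff II-2×II-1: Ss|SS
S/III-2 aff ·: Ss|SS
S/III-3 ? II-2×II-1: ss|Ss|SS
S/III-4 aff II-2×II-1: Ss|SS
S/IV-1 aff III-2×III-1: Ss|SS
S/IV-2 ? III-2×III-1: ss|Ss|SS
⇒ S over [I-1,I-2,II-1,II-2,III-1,III-2,III-3,III-4,IV-1,IV-2]: 1150 consistent
U/I-1 ? ·: uu|Uu|UU
U/I-2 aff ·: Uu|UU
U/II-1 aff I-1×I-2: Uu|UU
U/II-2 aff ·: Uu|UU
U/III-1 aff II-2×II-1: Uu|UU
U/III-2 un ·: uu
U/III-3 aff II-2×II-1: Uu|UU
U/III-4 ? II-2×II-1: uu|Uu|UU
U/IV-1 aff III-2×III-1: Uu
U/IV-2 ? III-2×III-1: uu|Uu
⇒ U over [I-1,I-2,II-1,II-2,III-1,III-2,III-3,III-4,IV-1,IV-2]: 202 consistent

IV-1 ∈ {SS Uu, Ss Uu}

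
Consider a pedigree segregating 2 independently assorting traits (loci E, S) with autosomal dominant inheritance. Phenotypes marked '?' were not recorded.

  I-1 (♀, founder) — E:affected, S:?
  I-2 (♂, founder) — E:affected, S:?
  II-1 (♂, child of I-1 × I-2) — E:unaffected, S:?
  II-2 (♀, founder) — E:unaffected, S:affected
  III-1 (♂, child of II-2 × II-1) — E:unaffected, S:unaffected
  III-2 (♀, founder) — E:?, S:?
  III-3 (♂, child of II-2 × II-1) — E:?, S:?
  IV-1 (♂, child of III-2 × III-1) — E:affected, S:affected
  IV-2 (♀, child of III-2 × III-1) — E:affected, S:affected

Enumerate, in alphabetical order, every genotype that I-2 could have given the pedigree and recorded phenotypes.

I-2 ∈ {Ee SS, Ee Ss, Ee ss}

E/I-1 aff ·: Ee
E/I-2 aff ·: Ee
E/II-1 un I-1×I-2: ee
E/II-2 un ·: ee
E/III-1 un II-2×II-1: ee
E/III-2 ? ·: Ee|EE
E/III-3 ? II-2×II-1: ee
E/IV-1 aff III-2×III-1: Ee
E/IV-2 aff III-2×III-1: Ee
⇒ E over [I-1,I-2,II-1,II-2,III-1,III-2,III-3,IV-1,IV-2]: 2 consistent
S/I-1 ? ·: ss|Ss|SS
S/I-2 ? ·: ss|Ss|SS
S/II-1 ? I-1×I-2: ss|Ss
S/II-2 aff ·: Ss
S/III-1 un II-2×II-1: ss
S/III-2 ? ·: Ss|SS
S/III-3 ? II-2×II-1: ss|Ss|SS
S/IV-1 aff III-2×III-1: Ss
S/IV-2 aff III-2×III-1: Ss
⇒ S over [I-1,I-2,II-1,II-2,III-1,III-2,III-3,IV-1,IV-2]: 58 consistent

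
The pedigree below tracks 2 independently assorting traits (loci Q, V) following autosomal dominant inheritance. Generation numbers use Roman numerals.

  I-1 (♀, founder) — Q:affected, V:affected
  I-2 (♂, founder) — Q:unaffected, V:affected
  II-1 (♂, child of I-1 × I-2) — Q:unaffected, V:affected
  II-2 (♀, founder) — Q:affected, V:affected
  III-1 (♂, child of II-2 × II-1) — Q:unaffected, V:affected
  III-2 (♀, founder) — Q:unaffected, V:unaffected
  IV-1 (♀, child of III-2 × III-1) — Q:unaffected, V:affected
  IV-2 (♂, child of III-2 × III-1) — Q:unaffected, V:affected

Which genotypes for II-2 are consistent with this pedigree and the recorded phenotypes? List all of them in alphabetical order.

Q/I-1 aff ·: Qq
Q/I-2 un ·: qq
Q/II-1 un I-1×I-2: qq
Q/II-2 aff ·: Qq
Q/III-1 un II-2×II-1: qq
Q/III-2 un ·: qq
Q/IV-1 un III-2×III-1: qq
Q/IV-2 un III-2×III-1: qq
⇒ Q over [I-1,I-2,II-1,II-2,III-1,III-2,IV-1,IV-2]: 1 consistent
V/I-1 aff ·: Vv|VV
V/I-2 aff ·: Vv|VV
V/II-1 aff I-1×I-2: Vv|VV
V/II-2 aff ·: Vv|VV
V/III-1 aff II-2×II-1: Vv|VV
V/III-2 un ·: vv
V/IV-1 aff III-2×III-1: Vv
V/IV-2 aff III-2×III-1: Vv
⇒ V over [I-1,I-2,II-1,II-2,III-1,III-2,IV-1,IV-2]: 24 consistent

II-2 ∈ {Qq VV, Qq Vv}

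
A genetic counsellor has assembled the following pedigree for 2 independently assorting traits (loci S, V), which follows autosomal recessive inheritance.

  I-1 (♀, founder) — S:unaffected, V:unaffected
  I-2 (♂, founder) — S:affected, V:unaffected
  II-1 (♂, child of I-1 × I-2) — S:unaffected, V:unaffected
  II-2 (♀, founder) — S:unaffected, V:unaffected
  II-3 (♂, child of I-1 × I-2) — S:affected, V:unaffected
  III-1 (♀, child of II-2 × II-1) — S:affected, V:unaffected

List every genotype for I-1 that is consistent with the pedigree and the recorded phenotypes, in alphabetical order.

S/I-1 un ·: Ss
S/I-2 aff ·: ss
S/II-1 un I-1×I-2: Ss
S/II-2 un ·: Ss
S/II-3 aff I-1×I-2: ss
S/III-1 aff II-2×II-1: ss
⇒ S over [I-1,I-2,II-1,II-2,II-3,III-1]: 1 consistent
V/I-1 un ·: VV|Vv
V/I-2 un ·: VV|Vv
V/II-1 un I-1×I-2: VV|Vv
V/II-2 un ·: VV|Vv
V/II-3 un I-1×I-2: VV|Vv
V/III-1 un II-2×II-1: VV|Vv
⇒ V over [I-1,I-2,II-1,II-2,II-3,III-1]: 45 consistent

I-1 ∈ {Ss VV, Ss Vv}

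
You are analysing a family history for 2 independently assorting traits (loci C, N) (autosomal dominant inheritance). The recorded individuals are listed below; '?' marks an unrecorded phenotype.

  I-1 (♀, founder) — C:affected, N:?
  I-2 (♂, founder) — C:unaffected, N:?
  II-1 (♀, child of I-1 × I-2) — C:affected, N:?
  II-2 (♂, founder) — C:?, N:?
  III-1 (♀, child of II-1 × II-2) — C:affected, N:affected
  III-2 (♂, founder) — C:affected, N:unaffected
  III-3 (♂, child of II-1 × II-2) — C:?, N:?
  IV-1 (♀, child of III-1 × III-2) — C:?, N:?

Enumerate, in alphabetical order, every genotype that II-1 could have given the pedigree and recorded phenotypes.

C/I-1 aff ·: Cc|CC
C/I-2 un ·: cc
C/II-1 aff I-1×I-2: Cc
C/II-2 ? ·: cc|Cc|CC
C/III-1 aff II-1×II-2: Cc|CC
C/III-2 aff ·: Cc|CC
C/III-3 ? II-1×II-2: cc|Cc|CC
C/IV-1 ? III-1×III-2: cc|Cc|CC
⇒ C over [I-1,I-2,II-1,II-2,III-1,III-2,III-3,IV-1]: 100 consistent
N/I-1 ? ·: nn|Nn|NN
N/I-2 ? ·: nn|Nn|NN
N/II-1 ? I-1×I-2: nn|Nn|NN
N/II-2 ? ·: nn|Nn|NN
N/III-1 aff II-1×II-2: Nn|NN
N/III-2 un ·: nn
N/III-3 ? II-1×II-2: nn|Nn|NN
N/IV-1 ? III-1×III-2: nn|Nn
⇒ N over [I-1,I-2,II-1,II-2,III-1,III-2,III-3,IV-1]: 193 consistent

II-1 ∈ {Cc NN, Cc Nn, Cc nn}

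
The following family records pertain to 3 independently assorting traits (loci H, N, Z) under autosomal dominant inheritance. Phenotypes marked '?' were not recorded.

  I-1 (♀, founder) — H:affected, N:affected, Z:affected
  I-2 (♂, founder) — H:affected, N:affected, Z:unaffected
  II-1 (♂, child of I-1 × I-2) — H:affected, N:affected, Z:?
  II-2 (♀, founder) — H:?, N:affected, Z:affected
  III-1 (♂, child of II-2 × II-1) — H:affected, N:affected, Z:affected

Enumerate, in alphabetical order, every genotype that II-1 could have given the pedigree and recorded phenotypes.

H/I-1 aff ·: Hh|HH
H/I-2 aff ·: Hh|HH
H/II-1 aff I-1×I-2: Hh|HH
H/II-2 ? ·: hh|Hh|HH
H/III-1 aff II-2×II-1: Hh|HH
⇒ H over [I-1,I-2,II-1,II-2,III-1]: 31 consistent
N/I-1 aff ·: Nn|NN
N/I-2 aff ·: Nn|NN
N/II-1 aff I-1×I-2: Nn|NN
N/II-2 aff ·: Nn|NN
N/III-1 aff II-2×II-1: Nn|NN
⇒ N over [I-1,I-2,II-1,II-2,III-1]: 24 consistent
Z/I-1 aff ·: Zz|ZZ
Z/I-2 un ·: zz
Z/II-1 ? I-1×I-2: zz|Zz
Z/II-2 aff ·: Zz|ZZ
Z/III-1 aff II-2×II-1: Zz|ZZ
⇒ Z over [I-1,I-2,II-1,II-2,III-1]: 10 consistent

II-1 ∈ {HH NN Zz, HH NN zz, HH Nn Zz, HH Nn zz, Hh NN Zz, Hh NN zz, Hh Nn Zz, Hh Nn zz}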